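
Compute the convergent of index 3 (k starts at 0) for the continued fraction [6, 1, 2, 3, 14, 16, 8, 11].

67/10

Using pₖ = aₖpₖ₋₁ + pₖ₋₂, qₖ = aₖqₖ₋₁ + qₖ₋₂ (with p₋₁=1, p₋₂=0, q₋₁=0, q₋₂=1):
  k=0: a=6, p=6, q=1
  k=1: a=1, p=7, q=1
  k=2: a=2, p=20, q=3
  k=3: a=3, p=67, q=10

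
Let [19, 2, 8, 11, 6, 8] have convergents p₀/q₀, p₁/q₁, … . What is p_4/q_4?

22411/1151

Using pₖ = aₖpₖ₋₁ + pₖ₋₂, qₖ = aₖqₖ₋₁ + qₖ₋₂ (with p₋₁=1, p₋₂=0, q₋₁=0, q₋₂=1):
  k=0: a=19, p=19, q=1
  k=1: a=2, p=39, q=2
  k=2: a=8, p=331, q=17
  k=3: a=11, p=3680, q=189
  k=4: a=6, p=22411, q=1151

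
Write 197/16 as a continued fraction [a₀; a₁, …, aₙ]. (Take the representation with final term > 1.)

197 = 12·16 + 5
16 = 3·5 + 1
5 = 5·1 + 0  (stop)
So 197/16 = [12; 3, 5].

[12; 3, 5]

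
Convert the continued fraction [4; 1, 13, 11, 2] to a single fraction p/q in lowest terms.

Using pₖ = aₖpₖ₋₁ + pₖ₋₂ and qₖ = aₖqₖ₋₁ + qₖ₋₂:
  k=0: a=4, p=4, q=1
  k=1: a=1, p=5, q=1
  k=2: a=13, p=69, q=14
  k=3: a=11, p=764, q=155
  k=4: a=2, p=1597, q=324

1597/324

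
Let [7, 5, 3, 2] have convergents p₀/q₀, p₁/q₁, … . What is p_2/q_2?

Using pₖ = aₖpₖ₋₁ + pₖ₋₂, qₖ = aₖqₖ₋₁ + qₖ₋₂ (with p₋₁=1, p₋₂=0, q₋₁=0, q₋₂=1):
  k=0: a=7, p=7, q=1
  k=1: a=5, p=36, q=5
  k=2: a=3, p=115, q=16

115/16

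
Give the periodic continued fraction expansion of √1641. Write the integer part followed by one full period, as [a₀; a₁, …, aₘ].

[40; 1, 1, 26, 1, 1, 80]

a₀ = ⌊√1641⌋ = 40.
With m₀=0, d₀=1 and mₖ₊₁ = dₖaₖ − mₖ, dₖ₊₁ = (n − mₖ₊₁²)/dₖ, aₖ₊₁ = ⌊(a₀+mₖ₊₁)/dₖ₊₁⌋:
  k=1: m=40, d=41, a=1
  k=2: m=1, d=40, a=1
  k=3: m=39, d=3, a=26
  k=4: m=39, d=40, a=1
  k=5: m=1, d=41, a=1
  k=6: m=40, d=1, a=80
d=1 and a=2a₀=80 at k=6, so the next step gives (m, d) = (40, 41) again — its k=1 value — and the period has length 6.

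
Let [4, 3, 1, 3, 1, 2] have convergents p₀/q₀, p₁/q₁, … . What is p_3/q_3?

64/15

Using pₖ = aₖpₖ₋₁ + pₖ₋₂, qₖ = aₖqₖ₋₁ + qₖ₋₂ (with p₋₁=1, p₋₂=0, q₋₁=0, q₋₂=1):
  k=0: a=4, p=4, q=1
  k=1: a=3, p=13, q=3
  k=2: a=1, p=17, q=4
  k=3: a=3, p=64, q=15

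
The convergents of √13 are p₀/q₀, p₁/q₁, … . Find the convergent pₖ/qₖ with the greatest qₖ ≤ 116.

√13 = [3; 1, 1, 1, 1, 6, …] (period length 5).
Convergents:
  p_0/q_0 = 3/1
  p_1/q_1 = 4/1
  p_2/q_2 = 7/2
  p_3/q_3 = 11/3
  p_4/q_4 = 18/5
  p_5/q_5 = 119/33
  p_6/q_6 = 137/38
  p_7/q_7 = 256/71
  p_8/q_8 = 393/109
  p_9/q_9 = 649/180
q_8 = 109 ≤ 116 < 180 = q_9, so the answer is 393/109.

393/109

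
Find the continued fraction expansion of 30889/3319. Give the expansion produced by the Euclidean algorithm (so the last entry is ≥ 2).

30889 = 9×3319 + 1018
3319 = 3×1018 + 265
1018 = 3×265 + 223
265 = 1×223 + 42
223 = 5×42 + 13
42 = 3×13 + 3
13 = 4×3 + 1
3 = 3×1 + 0  (stop)
So 30889/3319 = [9; 3, 3, 1, 5, 3, 4, 3].

[9; 3, 3, 1, 5, 3, 4, 3]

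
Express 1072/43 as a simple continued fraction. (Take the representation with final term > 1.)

[24; 1, 13, 3]

1072 = 24×43 + 40
43 = 1×40 + 3
40 = 13×3 + 1
3 = 3×1 + 0  (stop)
So 1072/43 = [24; 1, 13, 3].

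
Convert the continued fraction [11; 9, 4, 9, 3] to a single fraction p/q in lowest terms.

11808/1063

Fold from the inside: start with 3/1.
  9 + 1/3 = 28/3
  4 + 3/28 = 115/28
  9 + 28/115 = 1063/115
  11 + 115/1063 = 11808/1063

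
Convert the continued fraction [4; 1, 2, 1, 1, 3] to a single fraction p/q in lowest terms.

Using pₖ = aₖpₖ₋₁ + pₖ₋₂ and qₖ = aₖqₖ₋₁ + qₖ₋₂:
  k=0: a=4, p=4, q=1
  k=1: a=1, p=5, q=1
  k=2: a=2, p=14, q=3
  k=3: a=1, p=19, q=4
  k=4: a=1, p=33, q=7
  k=5: a=3, p=118, q=25

118/25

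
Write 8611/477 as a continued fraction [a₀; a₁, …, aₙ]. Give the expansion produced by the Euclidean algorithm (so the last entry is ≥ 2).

[18; 19, 12, 2]

8611 = 18*477 + 25
477 = 19*25 + 2
25 = 12*2 + 1
2 = 2*1 + 0  (stop)
So 8611/477 = [18; 19, 12, 2].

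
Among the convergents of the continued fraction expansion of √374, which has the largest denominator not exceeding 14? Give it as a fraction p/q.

√374 = [19; 2, 1, 18, 1, 2, 38, …] (period length 6).
Convergents:
  p_0/q_0 = 19/1
  p_1/q_1 = 39/2
  p_2/q_2 = 58/3
  p_3/q_3 = 1083/56
q_2 = 3 ≤ 14 < 56 = q_3, so the answer is 58/3.

58/3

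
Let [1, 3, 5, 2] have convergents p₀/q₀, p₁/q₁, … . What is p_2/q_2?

21/16

Using pₖ = aₖpₖ₋₁ + pₖ₋₂, qₖ = aₖqₖ₋₁ + qₖ₋₂ (with p₋₁=1, p₋₂=0, q₋₁=0, q₋₂=1):
  k=0: a=1, p=1, q=1
  k=1: a=3, p=4, q=3
  k=2: a=5, p=21, q=16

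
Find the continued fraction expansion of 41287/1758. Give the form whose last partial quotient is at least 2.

41287 = 23·1758 + 853
1758 = 2·853 + 52
853 = 16·52 + 21
52 = 2·21 + 10
21 = 2·10 + 1
10 = 10·1 + 0  (stop)
So 41287/1758 = [23; 2, 16, 2, 2, 10].

[23; 2, 16, 2, 2, 10]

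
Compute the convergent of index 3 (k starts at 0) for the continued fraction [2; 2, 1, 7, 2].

Using pₖ = aₖpₖ₋₁ + pₖ₋₂, qₖ = aₖqₖ₋₁ + qₖ₋₂ (with p₋₁=1, p₋₂=0, q₋₁=0, q₋₂=1):
  k=0: a=2, p=2, q=1
  k=1: a=2, p=5, q=2
  k=2: a=1, p=7, q=3
  k=3: a=7, p=54, q=23

54/23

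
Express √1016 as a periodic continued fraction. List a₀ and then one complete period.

a₀ = ⌊√1016⌋ = 31.
With m₀=0, d₀=1 and mₖ₊₁ = dₖaₖ − mₖ, dₖ₊₁ = (n − mₖ₊₁²)/dₖ, aₖ₊₁ = ⌊(a₀+mₖ₊₁)/dₖ₊₁⌋:
  k=1: m=31, d=55, a=1
  k=2: m=24, d=8, a=6
  k=3: m=24, d=55, a=1
  k=4: m=31, d=1, a=62
d=1 and a=2a₀=62 at k=4, so the next step gives (m, d) = (31, 55) again — its k=1 value — and the period has length 4.

[31; 1, 6, 1, 62]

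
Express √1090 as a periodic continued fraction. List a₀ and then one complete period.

a₀ = ⌊√1090⌋ = 33.

[33; 66]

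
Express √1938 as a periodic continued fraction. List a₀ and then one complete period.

a₀ = ⌊√1938⌋ = 44.
With m₀=0, d₀=1 and mₖ₊₁ = dₖaₖ − mₖ, dₖ₊₁ = (n − mₖ₊₁²)/dₖ, aₖ₊₁ = ⌊(a₀+mₖ₊₁)/dₖ₊₁⌋:
  k=1: m=44, d=2, a=44
  k=2: m=44, d=1, a=88
d=1 and a=2a₀=88 at k=2, so the next step gives (m, d) = (44, 2) again — its k=1 value — and the period has length 2.

[44; 44, 88]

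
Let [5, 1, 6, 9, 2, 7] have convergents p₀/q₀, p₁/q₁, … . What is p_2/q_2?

41/7

Using pₖ = aₖpₖ₋₁ + pₖ₋₂, qₖ = aₖqₖ₋₁ + qₖ₋₂ (with p₋₁=1, p₋₂=0, q₋₁=0, q₋₂=1):
  k=0: a=5, p=5, q=1
  k=1: a=1, p=6, q=1
  k=2: a=6, p=41, q=7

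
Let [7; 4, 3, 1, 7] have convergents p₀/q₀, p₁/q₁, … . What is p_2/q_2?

94/13

Using pₖ = aₖpₖ₋₁ + pₖ₋₂, qₖ = aₖqₖ₋₁ + qₖ₋₂ (with p₋₁=1, p₋₂=0, q₋₁=0, q₋₂=1):
  k=0: a=7, p=7, q=1
  k=1: a=4, p=29, q=4
  k=2: a=3, p=94, q=13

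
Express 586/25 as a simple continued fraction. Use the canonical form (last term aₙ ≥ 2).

586 = 23*25 + 11
25 = 2*11 + 3
11 = 3*3 + 2
3 = 1*2 + 1
2 = 2*1 + 0  (stop)
So 586/25 = [23; 2, 3, 1, 2].

[23; 2, 3, 1, 2]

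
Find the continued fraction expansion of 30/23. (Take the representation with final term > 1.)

[1; 3, 3, 2]

30 = 1×23 + 7
23 = 3×7 + 2
7 = 3×2 + 1
2 = 2×1 + 0  (stop)
So 30/23 = [1; 3, 3, 2].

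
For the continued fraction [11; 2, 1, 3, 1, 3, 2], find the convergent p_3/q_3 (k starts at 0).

125/11

Using pₖ = aₖpₖ₋₁ + pₖ₋₂, qₖ = aₖqₖ₋₁ + qₖ₋₂ (with p₋₁=1, p₋₂=0, q₋₁=0, q₋₂=1):
  k=0: a=11, p=11, q=1
  k=1: a=2, p=23, q=2
  k=2: a=1, p=34, q=3
  k=3: a=3, p=125, q=11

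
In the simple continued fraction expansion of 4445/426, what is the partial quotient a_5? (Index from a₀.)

2

4445 = 10·426 + 185   →  a_0 = 10
426 = 2·185 + 56   →  a_1 = 2
185 = 3·56 + 17   →  a_2 = 3
56 = 3·17 + 5   →  a_3 = 3
17 = 3·5 + 2   →  a_4 = 3
5 = 2·2 + 1   →  a_5 = 2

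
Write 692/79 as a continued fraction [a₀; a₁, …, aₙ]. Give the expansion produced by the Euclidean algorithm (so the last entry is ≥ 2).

692 = 8*79 + 60
79 = 1*60 + 19
60 = 3*19 + 3
19 = 6*3 + 1
3 = 3*1 + 0  (stop)
So 692/79 = [8; 1, 3, 6, 3].

[8; 1, 3, 6, 3]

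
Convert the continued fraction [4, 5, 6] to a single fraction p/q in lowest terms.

Fold from the inside: start with 6/1.
  5 + 1/6 = 31/6
  4 + 6/31 = 130/31

130/31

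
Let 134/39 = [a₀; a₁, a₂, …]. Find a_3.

134 = 3·39 + 17   →  a_0 = 3
39 = 2·17 + 5   →  a_1 = 2
17 = 3·5 + 2   →  a_2 = 3
5 = 2·2 + 1   →  a_3 = 2

2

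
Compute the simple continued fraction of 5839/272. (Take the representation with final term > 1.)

[21; 2, 7, 18]

5839 = 21×272 + 127
272 = 2×127 + 18
127 = 7×18 + 1
18 = 18×1 + 0  (stop)
So 5839/272 = [21; 2, 7, 18].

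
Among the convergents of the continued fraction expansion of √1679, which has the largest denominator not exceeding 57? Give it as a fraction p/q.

1680/41

√1679 = [40; 1, 39, 1, 80, …] (period length 4).
Convergents:
  p_0/q_0 = 40/1
  p_1/q_1 = 41/1
  p_2/q_2 = 1639/40
  p_3/q_3 = 1680/41
  p_4/q_4 = 136039/3320
q_3 = 41 ≤ 57 < 3320 = q_4, so the answer is 1680/41.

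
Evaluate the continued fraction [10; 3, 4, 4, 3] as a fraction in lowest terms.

Fold from the inside: start with 3/1.
  4 + 1/3 = 13/3
  4 + 3/13 = 55/13
  3 + 13/55 = 178/55
  10 + 55/178 = 1835/178

1835/178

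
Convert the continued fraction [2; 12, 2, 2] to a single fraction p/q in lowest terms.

Fold from the inside: start with 2/1.
  2 + 1/2 = 5/2
  12 + 2/5 = 62/5
  2 + 5/62 = 129/62

129/62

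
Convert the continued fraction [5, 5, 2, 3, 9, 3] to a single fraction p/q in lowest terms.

Fold from the inside: start with 3/1.
  9 + 1/3 = 28/3
  3 + 3/28 = 87/28
  2 + 28/87 = 202/87
  5 + 87/202 = 1097/202
  5 + 202/1097 = 5687/1097

5687/1097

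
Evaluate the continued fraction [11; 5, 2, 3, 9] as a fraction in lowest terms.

3948/353

Fold from the inside: start with 9/1.
  3 + 1/9 = 28/9
  2 + 9/28 = 65/28
  5 + 28/65 = 353/65
  11 + 65/353 = 3948/353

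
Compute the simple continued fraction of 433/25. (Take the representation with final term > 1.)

[17; 3, 8]

433 = 17·25 + 8
25 = 3·8 + 1
8 = 8·1 + 0  (stop)
So 433/25 = [17; 3, 8].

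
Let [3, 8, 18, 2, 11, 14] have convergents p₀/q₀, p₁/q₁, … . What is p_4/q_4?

Using pₖ = aₖpₖ₋₁ + pₖ₋₂, qₖ = aₖqₖ₋₁ + qₖ₋₂ (with p₋₁=1, p₋₂=0, q₋₁=0, q₋₂=1):
  k=0: a=3, p=3, q=1
  k=1: a=8, p=25, q=8
  k=2: a=18, p=453, q=145
  k=3: a=2, p=931, q=298
  k=4: a=11, p=10694, q=3423

10694/3423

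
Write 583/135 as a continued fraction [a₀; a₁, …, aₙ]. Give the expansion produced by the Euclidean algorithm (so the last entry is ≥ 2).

583 = 4·135 + 43
135 = 3·43 + 6
43 = 7·6 + 1
6 = 6·1 + 0  (stop)
So 583/135 = [4; 3, 7, 6].

[4; 3, 7, 6]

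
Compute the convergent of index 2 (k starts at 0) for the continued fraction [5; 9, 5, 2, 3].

Using pₖ = aₖpₖ₋₁ + pₖ₋₂, qₖ = aₖqₖ₋₁ + qₖ₋₂ (with p₋₁=1, p₋₂=0, q₋₁=0, q₋₂=1):
  k=0: a=5, p=5, q=1
  k=1: a=9, p=46, q=9
  k=2: a=5, p=235, q=46

235/46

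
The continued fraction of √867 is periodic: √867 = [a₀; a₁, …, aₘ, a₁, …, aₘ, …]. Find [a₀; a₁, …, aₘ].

[29; 2, 4, 29, 4, 2, 58]

a₀ = ⌊√867⌋ = 29.
With m₀=0, d₀=1 and mₖ₊₁ = dₖaₖ − mₖ, dₖ₊₁ = (n − mₖ₊₁²)/dₖ, aₖ₊₁ = ⌊(a₀+mₖ₊₁)/dₖ₊₁⌋:
  k=1: m=29, d=26, a=2
  k=2: m=23, d=13, a=4
  k=3: m=29, d=2, a=29
  k=4: m=29, d=13, a=4
  k=5: m=23, d=26, a=2
  k=6: m=29, d=1, a=58
d=1 and a=2a₀=58 at k=6, so the next step gives (m, d) = (29, 26) again — its k=1 value — and the period has length 6.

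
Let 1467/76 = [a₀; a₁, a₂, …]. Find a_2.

1467 = 19·76 + 23   →  a_0 = 19
76 = 3·23 + 7   →  a_1 = 3
23 = 3·7 + 2   →  a_2 = 3

3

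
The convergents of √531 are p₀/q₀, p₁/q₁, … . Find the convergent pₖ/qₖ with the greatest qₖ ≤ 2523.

√531 = [23; 23, 46, …] (period length 2).
Convergents:
  p_0/q_0 = 23/1
  p_1/q_1 = 530/23
  p_2/q_2 = 24403/1059
  p_3/q_3 = 561799/24380
q_2 = 1059 ≤ 2523 < 24380 = q_3, so the answer is 24403/1059.

24403/1059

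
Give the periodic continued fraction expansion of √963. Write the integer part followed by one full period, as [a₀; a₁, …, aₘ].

a₀ = ⌊√963⌋ = 31.
With m₀=0, d₀=1 and mₖ₊₁ = dₖaₖ − mₖ, dₖ₊₁ = (n − mₖ₊₁²)/dₖ, aₖ₊₁ = ⌊(a₀+mₖ₊₁)/dₖ₊₁⌋:
  k=1: m=31, d=2, a=31
  k=2: m=31, d=1, a=62
d=1 and a=2a₀=62 at k=2, so the next step gives (m, d) = (31, 2) again — its k=1 value — and the period has length 2.

[31; 31, 62]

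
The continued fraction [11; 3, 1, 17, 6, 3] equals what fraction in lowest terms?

15316/1361

Fold from the inside: start with 3/1.
  6 + 1/3 = 19/3
  17 + 3/19 = 326/19
  1 + 19/326 = 345/326
  3 + 326/345 = 1361/345
  11 + 345/1361 = 15316/1361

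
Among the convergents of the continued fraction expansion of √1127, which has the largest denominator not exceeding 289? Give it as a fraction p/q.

√1127 = [33; 1, 1, 3, 33, 3, 1, 1, 66, …] (period length 8).
Convergents:
  p_0/q_0 = 33/1
  p_1/q_1 = 34/1
  p_2/q_2 = 67/2
  p_3/q_3 = 235/7
  p_4/q_4 = 7822/233
  p_5/q_5 = 23701/706
q_4 = 233 ≤ 289 < 706 = q_5, so the answer is 7822/233.

7822/233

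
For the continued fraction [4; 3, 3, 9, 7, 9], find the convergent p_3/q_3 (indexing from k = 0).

400/93

Using pₖ = aₖpₖ₋₁ + pₖ₋₂, qₖ = aₖqₖ₋₁ + qₖ₋₂ (with p₋₁=1, p₋₂=0, q₋₁=0, q₋₂=1):
  k=0: a=4, p=4, q=1
  k=1: a=3, p=13, q=3
  k=2: a=3, p=43, q=10
  k=3: a=9, p=400, q=93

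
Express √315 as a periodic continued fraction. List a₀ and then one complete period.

[17; 1, 2, 1, 34]

a₀ = ⌊√315⌋ = 17.
With m₀=0, d₀=1 and mₖ₊₁ = dₖaₖ − mₖ, dₖ₊₁ = (n − mₖ₊₁²)/dₖ, aₖ₊₁ = ⌊(a₀+mₖ₊₁)/dₖ₊₁⌋:
  k=1: m=17, d=26, a=1
  k=2: m=9, d=9, a=2
  k=3: m=9, d=26, a=1
  k=4: m=17, d=1, a=34
d=1 and a=2a₀=34 at k=4, so the next step gives (m, d) = (17, 26) again — its k=1 value — and the period has length 4.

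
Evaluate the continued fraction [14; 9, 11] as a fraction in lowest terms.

1411/100

Using pₖ = aₖpₖ₋₁ + pₖ₋₂ and qₖ = aₖqₖ₋₁ + qₖ₋₂:
  k=0: a=14, p=14, q=1
  k=1: a=9, p=127, q=9
  k=2: a=11, p=1411, q=100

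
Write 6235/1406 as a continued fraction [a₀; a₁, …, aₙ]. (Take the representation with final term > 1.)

[4; 2, 3, 3, 8, 2, 3]

6235 = 4·1406 + 611
1406 = 2·611 + 184
611 = 3·184 + 59
184 = 3·59 + 7
59 = 8·7 + 3
7 = 2·3 + 1
3 = 3·1 + 0  (stop)
So 6235/1406 = [4; 2, 3, 3, 8, 2, 3].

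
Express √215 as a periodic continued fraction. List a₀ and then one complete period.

[14; 1, 1, 1, 28]

a₀ = ⌊√215⌋ = 14.
With m₀=0, d₀=1 and mₖ₊₁ = dₖaₖ − mₖ, dₖ₊₁ = (n − mₖ₊₁²)/dₖ, aₖ₊₁ = ⌊(a₀+mₖ₊₁)/dₖ₊₁⌋:
  k=1: m=14, d=19, a=1
  k=2: m=5, d=10, a=1
  k=3: m=5, d=19, a=1
  k=4: m=14, d=1, a=28
d=1 and a=2a₀=28 at k=4, so the next step gives (m, d) = (14, 19) again — its k=1 value — and the period has length 4.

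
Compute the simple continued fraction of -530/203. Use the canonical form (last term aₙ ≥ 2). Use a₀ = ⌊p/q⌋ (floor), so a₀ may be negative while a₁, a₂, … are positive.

-530 = -3×203 + 79
203 = 2×79 + 45
79 = 1×45 + 34
45 = 1×34 + 11
34 = 3×11 + 1
11 = 11×1 + 0  (stop)
So -530/203 = [-3; 2, 1, 1, 3, 11].

[-3; 2, 1, 1, 3, 11]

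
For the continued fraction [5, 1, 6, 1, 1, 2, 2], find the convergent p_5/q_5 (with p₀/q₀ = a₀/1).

223/38

Using pₖ = aₖpₖ₋₁ + pₖ₋₂, qₖ = aₖqₖ₋₁ + qₖ₋₂ (with p₋₁=1, p₋₂=0, q₋₁=0, q₋₂=1):
  k=0: a=5, p=5, q=1
  k=1: a=1, p=6, q=1
  k=2: a=6, p=41, q=7
  k=3: a=1, p=47, q=8
  k=4: a=1, p=88, q=15
  k=5: a=2, p=223, q=38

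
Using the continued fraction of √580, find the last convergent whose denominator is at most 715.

13896/577

√580 = [24; 12, 48, …] (period length 2).
Convergents:
  p_0/q_0 = 24/1
  p_1/q_1 = 289/12
  p_2/q_2 = 13896/577
  p_3/q_3 = 167041/6936
q_2 = 577 ≤ 715 < 6936 = q_3, so the answer is 13896/577.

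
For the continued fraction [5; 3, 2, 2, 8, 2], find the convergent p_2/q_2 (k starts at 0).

Using pₖ = aₖpₖ₋₁ + pₖ₋₂, qₖ = aₖqₖ₋₁ + qₖ₋₂ (with p₋₁=1, p₋₂=0, q₋₁=0, q₋₂=1):
  k=0: a=5, p=5, q=1
  k=1: a=3, p=16, q=3
  k=2: a=2, p=37, q=7

37/7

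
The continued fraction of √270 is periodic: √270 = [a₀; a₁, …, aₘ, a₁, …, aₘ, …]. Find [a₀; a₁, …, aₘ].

a₀ = ⌊√270⌋ = 16.
With m₀=0, d₀=1 and mₖ₊₁ = dₖaₖ − mₖ, dₖ₊₁ = (n − mₖ₊₁²)/dₖ, aₖ₊₁ = ⌊(a₀+mₖ₊₁)/dₖ₊₁⌋:
  k=1: m=16, d=14, a=2
  k=2: m=12, d=9, a=3
  k=3: m=15, d=5, a=6
  k=4: m=15, d=9, a=3
  k=5: m=12, d=14, a=2
  k=6: m=16, d=1, a=32
d=1 and a=2a₀=32 at k=6, so the next step gives (m, d) = (16, 14) again — its k=1 value — and the period has length 6.

[16; 2, 3, 6, 3, 2, 32]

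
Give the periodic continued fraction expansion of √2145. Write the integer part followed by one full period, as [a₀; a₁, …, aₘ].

a₀ = ⌊√2145⌋ = 46.
With m₀=0, d₀=1 and mₖ₊₁ = dₖaₖ − mₖ, dₖ₊₁ = (n − mₖ₊₁²)/dₖ, aₖ₊₁ = ⌊(a₀+mₖ₊₁)/dₖ₊₁⌋:
  k=1: m=46, d=29, a=3
  k=2: m=41, d=16, a=5
  k=3: m=39, d=39, a=2
  k=4: m=39, d=16, a=5
  k=5: m=41, d=29, a=3
  k=6: m=46, d=1, a=92
d=1 and a=2a₀=92 at k=6, so the next step gives (m, d) = (46, 29) again — its k=1 value — and the period has length 6.

[46; 3, 5, 2, 5, 3, 92]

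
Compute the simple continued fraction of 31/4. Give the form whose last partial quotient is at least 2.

[7; 1, 3]

31 = 7·4 + 3
4 = 1·3 + 1
3 = 3·1 + 0  (stop)
So 31/4 = [7; 1, 3].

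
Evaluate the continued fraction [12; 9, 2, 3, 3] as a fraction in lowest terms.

2627/217

Fold from the inside: start with 3/1.
  3 + 1/3 = 10/3
  2 + 3/10 = 23/10
  9 + 10/23 = 217/23
  12 + 23/217 = 2627/217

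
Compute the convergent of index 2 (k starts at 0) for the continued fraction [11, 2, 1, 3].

34/3

Using pₖ = aₖpₖ₋₁ + pₖ₋₂, qₖ = aₖqₖ₋₁ + qₖ₋₂ (with p₋₁=1, p₋₂=0, q₋₁=0, q₋₂=1):
  k=0: a=11, p=11, q=1
  k=1: a=2, p=23, q=2
  k=2: a=1, p=34, q=3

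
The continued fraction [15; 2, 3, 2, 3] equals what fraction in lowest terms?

Using pₖ = aₖpₖ₋₁ + pₖ₋₂ and qₖ = aₖqₖ₋₁ + qₖ₋₂:
  k=0: a=15, p=15, q=1
  k=1: a=2, p=31, q=2
  k=2: a=3, p=108, q=7
  k=3: a=2, p=247, q=16
  k=4: a=3, p=849, q=55

849/55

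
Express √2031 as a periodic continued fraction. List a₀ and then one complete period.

a₀ = ⌊√2031⌋ = 45.
With m₀=0, d₀=1 and mₖ₊₁ = dₖaₖ − mₖ, dₖ₊₁ = (n − mₖ₊₁²)/dₖ, aₖ₊₁ = ⌊(a₀+mₖ₊₁)/dₖ₊₁⌋:
  k=1: m=45, d=6, a=15
  k=2: m=45, d=1, a=90
d=1 and a=2a₀=90 at k=2, so the next step gives (m, d) = (45, 6) again — its k=1 value — and the period has length 2.

[45; 15, 90]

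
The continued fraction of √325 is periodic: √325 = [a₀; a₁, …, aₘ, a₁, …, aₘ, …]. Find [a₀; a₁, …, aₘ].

[18; 36]

a₀ = ⌊√325⌋ = 18.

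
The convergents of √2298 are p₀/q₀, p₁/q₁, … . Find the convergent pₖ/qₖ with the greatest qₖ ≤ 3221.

73584/1535

√2298 = [47; 1, 14, 1, 94, …] (period length 4).
Convergents:
  p_0/q_0 = 47/1
  p_1/q_1 = 48/1
  p_2/q_2 = 719/15
  p_3/q_3 = 767/16
  p_4/q_4 = 72817/1519
  p_5/q_5 = 73584/1535
  p_6/q_6 = 1102993/23009
q_5 = 1535 ≤ 3221 < 23009 = q_6, so the answer is 73584/1535.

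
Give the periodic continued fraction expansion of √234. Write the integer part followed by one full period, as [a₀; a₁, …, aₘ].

a₀ = ⌊√234⌋ = 15.

[15; 3, 2, 1, 2, 1, 2, 3, 30]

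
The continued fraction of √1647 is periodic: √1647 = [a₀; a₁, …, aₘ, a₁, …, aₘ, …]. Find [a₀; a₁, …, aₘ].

a₀ = ⌊√1647⌋ = 40.
With m₀=0, d₀=1 and mₖ₊₁ = dₖaₖ − mₖ, dₖ₊₁ = (n − mₖ₊₁²)/dₖ, aₖ₊₁ = ⌊(a₀+mₖ₊₁)/dₖ₊₁⌋:
  k=1: m=40, d=47, a=1
  k=2: m=7, d=34, a=1
  k=3: m=27, d=27, a=2
  k=4: m=27, d=34, a=1
  k=5: m=7, d=47, a=1
  k=6: m=40, d=1, a=80
d=1 and a=2a₀=80 at k=6, so the next step gives (m, d) = (40, 47) again — its k=1 value — and the period has length 6.

[40; 1, 1, 2, 1, 1, 80]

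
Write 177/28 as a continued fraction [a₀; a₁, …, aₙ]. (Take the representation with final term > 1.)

[6; 3, 9]

177 = 6×28 + 9
28 = 3×9 + 1
9 = 9×1 + 0  (stop)
So 177/28 = [6; 3, 9].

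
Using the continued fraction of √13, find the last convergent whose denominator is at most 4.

11/3

√13 = [3; 1, 1, 1, 1, 6, …] (period length 5).
Convergents:
  p_0/q_0 = 3/1
  p_1/q_1 = 4/1
  p_2/q_2 = 7/2
  p_3/q_3 = 11/3
  p_4/q_4 = 18/5
q_3 = 3 ≤ 4 < 5 = q_4, so the answer is 11/3.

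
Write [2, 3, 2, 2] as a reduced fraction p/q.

39/17

Using pₖ = aₖpₖ₋₁ + pₖ₋₂ and qₖ = aₖqₖ₋₁ + qₖ₋₂:
  k=0: a=2, p=2, q=1
  k=1: a=3, p=7, q=3
  k=2: a=2, p=16, q=7
  k=3: a=2, p=39, q=17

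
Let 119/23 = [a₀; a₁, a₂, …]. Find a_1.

119 = 5·23 + 4   →  a_0 = 5
23 = 5·4 + 3   →  a_1 = 5

5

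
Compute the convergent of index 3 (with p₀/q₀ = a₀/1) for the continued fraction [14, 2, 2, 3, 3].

245/17

Using pₖ = aₖpₖ₋₁ + pₖ₋₂, qₖ = aₖqₖ₋₁ + qₖ₋₂ (with p₋₁=1, p₋₂=0, q₋₁=0, q₋₂=1):
  k=0: a=14, p=14, q=1
  k=1: a=2, p=29, q=2
  k=2: a=2, p=72, q=5
  k=3: a=3, p=245, q=17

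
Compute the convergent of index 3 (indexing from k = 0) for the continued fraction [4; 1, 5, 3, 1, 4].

Using pₖ = aₖpₖ₋₁ + pₖ₋₂, qₖ = aₖqₖ₋₁ + qₖ₋₂ (with p₋₁=1, p₋₂=0, q₋₁=0, q₋₂=1):
  k=0: a=4, p=4, q=1
  k=1: a=1, p=5, q=1
  k=2: a=5, p=29, q=6
  k=3: a=3, p=92, q=19

92/19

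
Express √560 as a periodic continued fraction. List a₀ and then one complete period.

[23; 1, 1, 1, 46]

a₀ = ⌊√560⌋ = 23.
With m₀=0, d₀=1 and mₖ₊₁ = dₖaₖ − mₖ, dₖ₊₁ = (n − mₖ₊₁²)/dₖ, aₖ₊₁ = ⌊(a₀+mₖ₊₁)/dₖ₊₁⌋:
  k=1: m=23, d=31, a=1
  k=2: m=8, d=16, a=1
  k=3: m=8, d=31, a=1
  k=4: m=23, d=1, a=46
d=1 and a=2a₀=46 at k=4, so the next step gives (m, d) = (23, 31) again — its k=1 value — and the period has length 4.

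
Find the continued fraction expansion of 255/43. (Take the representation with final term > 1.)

255 = 5·43 + 40
43 = 1·40 + 3
40 = 13·3 + 1
3 = 3·1 + 0  (stop)
So 255/43 = [5; 1, 13, 3].

[5; 1, 13, 3]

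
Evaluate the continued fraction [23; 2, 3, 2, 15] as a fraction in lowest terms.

Fold from the inside: start with 15/1.
  2 + 1/15 = 31/15
  3 + 15/31 = 108/31
  2 + 31/108 = 247/108
  23 + 108/247 = 5789/247

5789/247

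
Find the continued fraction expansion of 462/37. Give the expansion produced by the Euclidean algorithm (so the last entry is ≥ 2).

462 = 12·37 + 18
37 = 2·18 + 1
18 = 18·1 + 0  (stop)
So 462/37 = [12; 2, 18].

[12; 2, 18]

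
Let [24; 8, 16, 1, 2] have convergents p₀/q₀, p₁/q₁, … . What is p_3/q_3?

3305/137

Using pₖ = aₖpₖ₋₁ + pₖ₋₂, qₖ = aₖqₖ₋₁ + qₖ₋₂ (with p₋₁=1, p₋₂=0, q₋₁=0, q₋₂=1):
  k=0: a=24, p=24, q=1
  k=1: a=8, p=193, q=8
  k=2: a=16, p=3112, q=129
  k=3: a=1, p=3305, q=137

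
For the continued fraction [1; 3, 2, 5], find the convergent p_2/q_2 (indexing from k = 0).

Using pₖ = aₖpₖ₋₁ + pₖ₋₂, qₖ = aₖqₖ₋₁ + qₖ₋₂ (with p₋₁=1, p₋₂=0, q₋₁=0, q₋₂=1):
  k=0: a=1, p=1, q=1
  k=1: a=3, p=4, q=3
  k=2: a=2, p=9, q=7

9/7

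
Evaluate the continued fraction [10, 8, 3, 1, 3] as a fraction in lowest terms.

1255/124

Fold from the inside: start with 3/1.
  1 + 1/3 = 4/3
  3 + 3/4 = 15/4
  8 + 4/15 = 124/15
  10 + 15/124 = 1255/124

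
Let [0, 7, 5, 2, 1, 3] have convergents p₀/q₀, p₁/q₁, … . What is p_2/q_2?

5/36

Using pₖ = aₖpₖ₋₁ + pₖ₋₂, qₖ = aₖqₖ₋₁ + qₖ₋₂ (with p₋₁=1, p₋₂=0, q₋₁=0, q₋₂=1):
  k=0: a=0, p=0, q=1
  k=1: a=7, p=1, q=7
  k=2: a=5, p=5, q=36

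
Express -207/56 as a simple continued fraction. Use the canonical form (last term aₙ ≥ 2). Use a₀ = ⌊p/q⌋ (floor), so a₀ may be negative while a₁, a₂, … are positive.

[-4; 3, 3, 2, 2]

-207 = -4·56 + 17
56 = 3·17 + 5
17 = 3·5 + 2
5 = 2·2 + 1
2 = 2·1 + 0  (stop)
So -207/56 = [-4; 3, 3, 2, 2].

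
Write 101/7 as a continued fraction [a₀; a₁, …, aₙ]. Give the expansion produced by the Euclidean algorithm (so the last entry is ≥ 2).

[14; 2, 3]

101 = 14·7 + 3
7 = 2·3 + 1
3 = 3·1 + 0  (stop)
So 101/7 = [14; 2, 3].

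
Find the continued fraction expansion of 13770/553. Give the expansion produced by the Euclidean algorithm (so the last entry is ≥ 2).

[24; 1, 9, 18, 3]

13770 = 24×553 + 498
553 = 1×498 + 55
498 = 9×55 + 3
55 = 18×3 + 1
3 = 3×1 + 0  (stop)
So 13770/553 = [24; 1, 9, 18, 3].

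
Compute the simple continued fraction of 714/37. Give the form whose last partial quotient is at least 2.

714 = 19*37 + 11
37 = 3*11 + 4
11 = 2*4 + 3
4 = 1*3 + 1
3 = 3*1 + 0  (stop)
So 714/37 = [19; 3, 2, 1, 3].

[19; 3, 2, 1, 3]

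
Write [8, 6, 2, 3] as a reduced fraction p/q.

Fold from the inside: start with 3/1.
  2 + 1/3 = 7/3
  6 + 3/7 = 45/7
  8 + 7/45 = 367/45

367/45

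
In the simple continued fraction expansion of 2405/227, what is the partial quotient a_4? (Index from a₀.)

7

2405 = 10·227 + 135   →  a_0 = 10
227 = 1·135 + 92   →  a_1 = 1
135 = 1·92 + 43   →  a_2 = 1
92 = 2·43 + 6   →  a_3 = 2
43 = 7·6 + 1   →  a_4 = 7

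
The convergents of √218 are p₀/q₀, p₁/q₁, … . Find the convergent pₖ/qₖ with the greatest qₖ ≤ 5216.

√218 = [14; 1, 3, 3, 1, 28, …] (period length 5).
Convergents:
  p_0/q_0 = 14/1
  p_1/q_1 = 15/1
  p_2/q_2 = 59/4
  p_3/q_3 = 192/13
  p_4/q_4 = 251/17
  p_5/q_5 = 7220/489
  p_6/q_6 = 7471/506
  p_7/q_7 = 29633/2007
  p_8/q_8 = 96370/6527
q_7 = 2007 ≤ 5216 < 6527 = q_8, so the answer is 29633/2007.

29633/2007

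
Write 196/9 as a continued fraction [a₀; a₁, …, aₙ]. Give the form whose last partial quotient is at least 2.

196 = 21×9 + 7
9 = 1×7 + 2
7 = 3×2 + 1
2 = 2×1 + 0  (stop)
So 196/9 = [21; 1, 3, 2].

[21; 1, 3, 2]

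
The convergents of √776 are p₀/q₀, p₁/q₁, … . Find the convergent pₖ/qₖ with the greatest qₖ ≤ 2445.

65157/2339

√776 = [27; 1, 5, 1, 54, …] (period length 4).
Convergents:
  p_0/q_0 = 27/1
  p_1/q_1 = 28/1
  p_2/q_2 = 167/6
  p_3/q_3 = 195/7
  p_4/q_4 = 10697/384
  p_5/q_5 = 10892/391
  p_6/q_6 = 65157/2339
  p_7/q_7 = 76049/2730
q_6 = 2339 ≤ 2445 < 2730 = q_7, so the answer is 65157/2339.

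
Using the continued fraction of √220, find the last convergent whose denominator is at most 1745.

√220 = [14; 1, 4, 1, 28, …] (period length 4).
Convergents:
  p_0/q_0 = 14/1
  p_1/q_1 = 15/1
  p_2/q_2 = 74/5
  p_3/q_3 = 89/6
  p_4/q_4 = 2566/173
  p_5/q_5 = 2655/179
  p_6/q_6 = 13186/889
  p_7/q_7 = 15841/1068
  p_8/q_8 = 456734/30793
q_7 = 1068 ≤ 1745 < 30793 = q_8, so the answer is 15841/1068.

15841/1068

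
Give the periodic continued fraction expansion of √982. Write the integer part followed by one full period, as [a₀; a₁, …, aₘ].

a₀ = ⌊√982⌋ = 31.
With m₀=0, d₀=1 and mₖ₊₁ = dₖaₖ − mₖ, dₖ₊₁ = (n − mₖ₊₁²)/dₖ, aₖ₊₁ = ⌊(a₀+mₖ₊₁)/dₖ₊₁⌋:
  k=1: m=31, d=21, a=2
  k=2: m=11, d=41, a=1
  k=3: m=30, d=2, a=30
  k=4: m=30, d=41, a=1
  k=5: m=11, d=21, a=2
  k=6: m=31, d=1, a=62
d=1 and a=2a₀=62 at k=6, so the next step gives (m, d) = (31, 21) again — its k=1 value — and the period has length 6.

[31; 2, 1, 30, 1, 2, 62]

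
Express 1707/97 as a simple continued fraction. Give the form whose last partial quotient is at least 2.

[17; 1, 1, 2, 19]

1707 = 17·97 + 58
97 = 1·58 + 39
58 = 1·39 + 19
39 = 2·19 + 1
19 = 19·1 + 0  (stop)
So 1707/97 = [17; 1, 1, 2, 19].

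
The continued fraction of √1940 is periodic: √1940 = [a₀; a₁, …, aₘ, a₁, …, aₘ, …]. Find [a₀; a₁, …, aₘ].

[44; 22, 88]

a₀ = ⌊√1940⌋ = 44.
With m₀=0, d₀=1 and mₖ₊₁ = dₖaₖ − mₖ, dₖ₊₁ = (n − mₖ₊₁²)/dₖ, aₖ₊₁ = ⌊(a₀+mₖ₊₁)/dₖ₊₁⌋:
  k=1: m=44, d=4, a=22
  k=2: m=44, d=1, a=88
d=1 and a=2a₀=88 at k=2, so the next step gives (m, d) = (44, 4) again — its k=1 value — and the period has length 2.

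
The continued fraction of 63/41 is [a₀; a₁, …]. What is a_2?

63 = 1·41 + 22   →  a_0 = 1
41 = 1·22 + 19   →  a_1 = 1
22 = 1·19 + 3   →  a_2 = 1

1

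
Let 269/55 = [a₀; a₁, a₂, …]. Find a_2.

8

269 = 4·55 + 49   →  a_0 = 4
55 = 1·49 + 6   →  a_1 = 1
49 = 8·6 + 1   →  a_2 = 8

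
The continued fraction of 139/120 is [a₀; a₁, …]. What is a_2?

139 = 1·120 + 19   →  a_0 = 1
120 = 6·19 + 6   →  a_1 = 6
19 = 3·6 + 1   →  a_2 = 3

3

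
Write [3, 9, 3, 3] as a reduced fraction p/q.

Fold from the inside: start with 3/1.
  3 + 1/3 = 10/3
  9 + 3/10 = 93/10
  3 + 10/93 = 289/93

289/93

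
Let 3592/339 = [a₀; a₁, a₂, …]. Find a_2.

3592 = 10·339 + 202   →  a_0 = 10
339 = 1·202 + 137   →  a_1 = 1
202 = 1·137 + 65   →  a_2 = 1

1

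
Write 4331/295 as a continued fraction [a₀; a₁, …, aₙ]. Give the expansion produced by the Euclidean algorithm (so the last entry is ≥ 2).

4331 = 14×295 + 201
295 = 1×201 + 94
201 = 2×94 + 13
94 = 7×13 + 3
13 = 4×3 + 1
3 = 3×1 + 0  (stop)
So 4331/295 = [14; 1, 2, 7, 4, 3].

[14; 1, 2, 7, 4, 3]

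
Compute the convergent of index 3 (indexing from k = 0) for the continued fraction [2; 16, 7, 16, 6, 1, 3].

3761/1824

Using pₖ = aₖpₖ₋₁ + pₖ₋₂, qₖ = aₖqₖ₋₁ + qₖ₋₂ (with p₋₁=1, p₋₂=0, q₋₁=0, q₋₂=1):
  k=0: a=2, p=2, q=1
  k=1: a=16, p=33, q=16
  k=2: a=7, p=233, q=113
  k=3: a=16, p=3761, q=1824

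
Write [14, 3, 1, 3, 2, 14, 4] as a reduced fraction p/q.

28501/1998

Using pₖ = aₖpₖ₋₁ + pₖ₋₂ and qₖ = aₖqₖ₋₁ + qₖ₋₂:
  k=0: a=14, p=14, q=1
  k=1: a=3, p=43, q=3
  k=2: a=1, p=57, q=4
  k=3: a=3, p=214, q=15
  k=4: a=2, p=485, q=34
  k=5: a=14, p=7004, q=491
  k=6: a=4, p=28501, q=1998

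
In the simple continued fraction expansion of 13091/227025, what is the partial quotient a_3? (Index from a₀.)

13091 = 0·227025 + 13091   →  a_0 = 0
227025 = 17·13091 + 4478   →  a_1 = 17
13091 = 2·4478 + 4135   →  a_2 = 2
4478 = 1·4135 + 343   →  a_3 = 1

1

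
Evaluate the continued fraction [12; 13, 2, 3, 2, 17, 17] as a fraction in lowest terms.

Using pₖ = aₖpₖ₋₁ + pₖ₋₂ and qₖ = aₖqₖ₋₁ + qₖ₋₂:
  k=0: a=12, p=12, q=1
  k=1: a=13, p=157, q=13
  k=2: a=2, p=326, q=27
  k=3: a=3, p=1135, q=94
  k=4: a=2, p=2596, q=215
  k=5: a=17, p=45267, q=3749
  k=6: a=17, p=772135, q=63948

772135/63948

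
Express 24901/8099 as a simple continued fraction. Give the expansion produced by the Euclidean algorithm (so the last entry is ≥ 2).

24901 = 3*8099 + 604
8099 = 13*604 + 247
604 = 2*247 + 110
247 = 2*110 + 27
110 = 4*27 + 2
27 = 13*2 + 1
2 = 2*1 + 0  (stop)
So 24901/8099 = [3; 13, 2, 2, 4, 13, 2].

[3; 13, 2, 2, 4, 13, 2]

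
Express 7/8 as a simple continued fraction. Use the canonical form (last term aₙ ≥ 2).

7 = 0*8 + 7
8 = 1*7 + 1
7 = 7*1 + 0  (stop)
So 7/8 = [0; 1, 7].

[0; 1, 7]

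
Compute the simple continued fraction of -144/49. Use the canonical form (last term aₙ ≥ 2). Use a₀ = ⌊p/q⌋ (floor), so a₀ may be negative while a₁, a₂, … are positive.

-144 = -3*49 + 3
49 = 16*3 + 1
3 = 3*1 + 0  (stop)
So -144/49 = [-3; 16, 3].

[-3; 16, 3]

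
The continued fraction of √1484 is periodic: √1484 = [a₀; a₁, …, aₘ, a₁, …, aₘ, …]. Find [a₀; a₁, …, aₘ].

a₀ = ⌊√1484⌋ = 38.
With m₀=0, d₀=1 and mₖ₊₁ = dₖaₖ − mₖ, dₖ₊₁ = (n − mₖ₊₁²)/dₖ, aₖ₊₁ = ⌊(a₀+mₖ₊₁)/dₖ₊₁⌋:
  k=1: m=38, d=40, a=1
  k=2: m=2, d=37, a=1
  k=3: m=35, d=7, a=10
  k=4: m=35, d=37, a=1
  k=5: m=2, d=40, a=1
  k=6: m=38, d=1, a=76
d=1 and a=2a₀=76 at k=6, so the next step gives (m, d) = (38, 40) again — its k=1 value — and the period has length 6.

[38; 1, 1, 10, 1, 1, 76]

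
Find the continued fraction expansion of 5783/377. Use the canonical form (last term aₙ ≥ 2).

[15; 2, 1, 17, 3, 2]

5783 = 15×377 + 128
377 = 2×128 + 121
128 = 1×121 + 7
121 = 17×7 + 2
7 = 3×2 + 1
2 = 2×1 + 0  (stop)
So 5783/377 = [15; 2, 1, 17, 3, 2].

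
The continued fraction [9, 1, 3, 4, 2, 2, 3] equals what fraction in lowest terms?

3095/317

Fold from the inside: start with 3/1.
  2 + 1/3 = 7/3
  2 + 3/7 = 17/7
  4 + 7/17 = 75/17
  3 + 17/75 = 242/75
  1 + 75/242 = 317/242
  9 + 242/317 = 3095/317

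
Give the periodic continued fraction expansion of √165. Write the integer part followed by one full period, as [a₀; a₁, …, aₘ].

[12; 1, 5, 2, 5, 1, 24]

a₀ = ⌊√165⌋ = 12.
With m₀=0, d₀=1 and mₖ₊₁ = dₖaₖ − mₖ, dₖ₊₁ = (n − mₖ₊₁²)/dₖ, aₖ₊₁ = ⌊(a₀+mₖ₊₁)/dₖ₊₁⌋:
  k=1: m=12, d=21, a=1
  k=2: m=9, d=4, a=5
  k=3: m=11, d=11, a=2
  k=4: m=11, d=4, a=5
  k=5: m=9, d=21, a=1
  k=6: m=12, d=1, a=24
d=1 and a=2a₀=24 at k=6, so the next step gives (m, d) = (12, 21) again — its k=1 value — and the period has length 6.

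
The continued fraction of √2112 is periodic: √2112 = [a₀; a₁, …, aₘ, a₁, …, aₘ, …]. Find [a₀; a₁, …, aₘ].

a₀ = ⌊√2112⌋ = 45.
With m₀=0, d₀=1 and mₖ₊₁ = dₖaₖ − mₖ, dₖ₊₁ = (n − mₖ₊₁²)/dₖ, aₖ₊₁ = ⌊(a₀+mₖ₊₁)/dₖ₊₁⌋:
  k=1: m=45, d=87, a=1
  k=2: m=42, d=4, a=21
  k=3: m=42, d=87, a=1
  k=4: m=45, d=1, a=90
d=1 and a=2a₀=90 at k=4, so the next step gives (m, d) = (45, 87) again — its k=1 value — and the period has length 4.

[45; 1, 21, 1, 90]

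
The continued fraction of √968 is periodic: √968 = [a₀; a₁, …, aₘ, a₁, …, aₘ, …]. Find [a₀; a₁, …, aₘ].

[31; 8, 1, 6, 1, 8, 62]

a₀ = ⌊√968⌋ = 31.
With m₀=0, d₀=1 and mₖ₊₁ = dₖaₖ − mₖ, dₖ₊₁ = (n − mₖ₊₁²)/dₖ, aₖ₊₁ = ⌊(a₀+mₖ₊₁)/dₖ₊₁⌋:
  k=1: m=31, d=7, a=8
  k=2: m=25, d=49, a=1
  k=3: m=24, d=8, a=6
  k=4: m=24, d=49, a=1
  k=5: m=25, d=7, a=8
  k=6: m=31, d=1, a=62
d=1 and a=2a₀=62 at k=6, so the next step gives (m, d) = (31, 7) again — its k=1 value — and the period has length 6.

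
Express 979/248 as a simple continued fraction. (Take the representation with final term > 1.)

[3; 1, 18, 13]

979 = 3*248 + 235
248 = 1*235 + 13
235 = 18*13 + 1
13 = 13*1 + 0  (stop)
So 979/248 = [3; 1, 18, 13].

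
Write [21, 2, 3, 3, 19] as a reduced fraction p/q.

9517/444

Using pₖ = aₖpₖ₋₁ + pₖ₋₂ and qₖ = aₖqₖ₋₁ + qₖ₋₂:
  k=0: a=21, p=21, q=1
  k=1: a=2, p=43, q=2
  k=2: a=3, p=150, q=7
  k=3: a=3, p=493, q=23
  k=4: a=19, p=9517, q=444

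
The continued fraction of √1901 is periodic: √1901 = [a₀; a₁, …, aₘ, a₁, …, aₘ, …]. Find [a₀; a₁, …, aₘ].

a₀ = ⌊√1901⌋ = 43.
With m₀=0, d₀=1 and mₖ₊₁ = dₖaₖ − mₖ, dₖ₊₁ = (n − mₖ₊₁²)/dₖ, aₖ₊₁ = ⌊(a₀+mₖ₊₁)/dₖ₊₁⌋:
  k=1: m=43, d=52, a=1
  k=2: m=9, d=35, a=1
  k=3: m=26, d=35, a=1
  k=4: m=9, d=52, a=1
  k=5: m=43, d=1, a=86
d=1 and a=2a₀=86 at k=5, so the next step gives (m, d) = (43, 52) again — its k=1 value — and the period has length 5.

[43; 1, 1, 1, 1, 86]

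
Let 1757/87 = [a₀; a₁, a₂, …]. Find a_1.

1757 = 20·87 + 17   →  a_0 = 20
87 = 5·17 + 2   →  a_1 = 5

5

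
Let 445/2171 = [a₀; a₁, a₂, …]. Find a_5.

6

445 = 0·2171 + 445   →  a_0 = 0
2171 = 4·445 + 391   →  a_1 = 4
445 = 1·391 + 54   →  a_2 = 1
391 = 7·54 + 13   →  a_3 = 7
54 = 4·13 + 2   →  a_4 = 4
13 = 6·2 + 1   →  a_5 = 6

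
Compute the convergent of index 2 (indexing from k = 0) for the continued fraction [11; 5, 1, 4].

Using pₖ = aₖpₖ₋₁ + pₖ₋₂, qₖ = aₖqₖ₋₁ + qₖ₋₂ (with p₋₁=1, p₋₂=0, q₋₁=0, q₋₂=1):
  k=0: a=11, p=11, q=1
  k=1: a=5, p=56, q=5
  k=2: a=1, p=67, q=6

67/6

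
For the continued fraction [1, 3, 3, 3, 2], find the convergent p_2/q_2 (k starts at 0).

13/10

Using pₖ = aₖpₖ₋₁ + pₖ₋₂, qₖ = aₖqₖ₋₁ + qₖ₋₂ (with p₋₁=1, p₋₂=0, q₋₁=0, q₋₂=1):
  k=0: a=1, p=1, q=1
  k=1: a=3, p=4, q=3
  k=2: a=3, p=13, q=10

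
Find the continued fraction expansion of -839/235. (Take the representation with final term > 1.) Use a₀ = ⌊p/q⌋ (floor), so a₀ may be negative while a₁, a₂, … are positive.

[-4; 2, 3, 16, 2]

-839 = -4×235 + 101
235 = 2×101 + 33
101 = 3×33 + 2
33 = 16×2 + 1
2 = 2×1 + 0  (stop)
So -839/235 = [-4; 2, 3, 16, 2].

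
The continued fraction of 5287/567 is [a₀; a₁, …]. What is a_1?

3

5287 = 9·567 + 184   →  a_0 = 9
567 = 3·184 + 15   →  a_1 = 3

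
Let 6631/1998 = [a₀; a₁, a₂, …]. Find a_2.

7

6631 = 3·1998 + 637   →  a_0 = 3
1998 = 3·637 + 87   →  a_1 = 3
637 = 7·87 + 28   →  a_2 = 7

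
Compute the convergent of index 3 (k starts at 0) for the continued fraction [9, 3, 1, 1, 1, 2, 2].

65/7

Using pₖ = aₖpₖ₋₁ + pₖ₋₂, qₖ = aₖqₖ₋₁ + qₖ₋₂ (with p₋₁=1, p₋₂=0, q₋₁=0, q₋₂=1):
  k=0: a=9, p=9, q=1
  k=1: a=3, p=28, q=3
  k=2: a=1, p=37, q=4
  k=3: a=1, p=65, q=7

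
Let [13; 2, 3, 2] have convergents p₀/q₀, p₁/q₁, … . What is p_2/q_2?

94/7

Using pₖ = aₖpₖ₋₁ + pₖ₋₂, qₖ = aₖqₖ₋₁ + qₖ₋₂ (with p₋₁=1, p₋₂=0, q₋₁=0, q₋₂=1):
  k=0: a=13, p=13, q=1
  k=1: a=2, p=27, q=2
  k=2: a=3, p=94, q=7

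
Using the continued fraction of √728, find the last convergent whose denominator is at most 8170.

78651/2915

√728 = [26; 1, 52, …] (period length 2).
Convergents:
  p_0/q_0 = 26/1
  p_1/q_1 = 27/1
  p_2/q_2 = 1430/53
  p_3/q_3 = 1457/54
  p_4/q_4 = 77194/2861
  p_5/q_5 = 78651/2915
  p_6/q_6 = 4167046/154441
q_5 = 2915 ≤ 8170 < 154441 = q_6, so the answer is 78651/2915.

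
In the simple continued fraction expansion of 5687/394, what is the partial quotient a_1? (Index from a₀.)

5687 = 14·394 + 171   →  a_0 = 14
394 = 2·171 + 52   →  a_1 = 2

2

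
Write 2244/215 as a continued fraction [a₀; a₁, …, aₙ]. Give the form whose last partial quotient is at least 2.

[10; 2, 3, 2, 13]

2244 = 10·215 + 94
215 = 2·94 + 27
94 = 3·27 + 13
27 = 2·13 + 1
13 = 13·1 + 0  (stop)
So 2244/215 = [10; 2, 3, 2, 13].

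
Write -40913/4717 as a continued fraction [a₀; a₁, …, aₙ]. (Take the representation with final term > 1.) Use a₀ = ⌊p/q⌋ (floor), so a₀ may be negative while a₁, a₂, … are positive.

-40913 = -9×4717 + 1540
4717 = 3×1540 + 97
1540 = 15×97 + 85
97 = 1×85 + 12
85 = 7×12 + 1
12 = 12×1 + 0  (stop)
So -40913/4717 = [-9; 3, 15, 1, 7, 12].

[-9; 3, 15, 1, 7, 12]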